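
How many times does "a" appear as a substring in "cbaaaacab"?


Searching for "a" in "cbaaaacab"
Scanning each position:
  Position 0: "c" => no
  Position 1: "b" => no
  Position 2: "a" => MATCH
  Position 3: "a" => MATCH
  Position 4: "a" => MATCH
  Position 5: "a" => MATCH
  Position 6: "c" => no
  Position 7: "a" => MATCH
  Position 8: "b" => no
Total occurrences: 5

5


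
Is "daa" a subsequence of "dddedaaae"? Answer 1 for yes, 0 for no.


Check if "daa" is a subsequence of "dddedaaae"
Greedy scan:
  Position 0 ('d'): matches sub[0] = 'd'
  Position 1 ('d'): no match needed
  Position 2 ('d'): no match needed
  Position 3 ('e'): no match needed
  Position 4 ('d'): no match needed
  Position 5 ('a'): matches sub[1] = 'a'
  Position 6 ('a'): matches sub[2] = 'a'
  Position 7 ('a'): no match needed
  Position 8 ('e'): no match needed
All 3 characters matched => is a subsequence

1


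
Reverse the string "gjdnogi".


Input: gjdnogi
Reading characters right to left:
  Position 6: 'i'
  Position 5: 'g'
  Position 4: 'o'
  Position 3: 'n'
  Position 2: 'd'
  Position 1: 'j'
  Position 0: 'g'
Reversed: igondjg

igondjg


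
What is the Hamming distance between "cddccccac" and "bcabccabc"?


Comparing "cddccccac" and "bcabccabc" position by position:
  Position 0: 'c' vs 'b' => differ
  Position 1: 'd' vs 'c' => differ
  Position 2: 'd' vs 'a' => differ
  Position 3: 'c' vs 'b' => differ
  Position 4: 'c' vs 'c' => same
  Position 5: 'c' vs 'c' => same
  Position 6: 'c' vs 'a' => differ
  Position 7: 'a' vs 'b' => differ
  Position 8: 'c' vs 'c' => same
Total differences (Hamming distance): 6

6


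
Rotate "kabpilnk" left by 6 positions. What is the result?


Input: "kabpilnk", rotate left by 6
First 6 characters: "kabpil"
Remaining characters: "nk"
Concatenate remaining + first: "nk" + "kabpil" = "nkkabpil"

nkkabpil


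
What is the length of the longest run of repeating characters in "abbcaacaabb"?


Input: "abbcaacaabb"
Scanning for longest run:
  Position 1 ('b'): new char, reset run to 1
  Position 2 ('b'): continues run of 'b', length=2
  Position 3 ('c'): new char, reset run to 1
  Position 4 ('a'): new char, reset run to 1
  Position 5 ('a'): continues run of 'a', length=2
  Position 6 ('c'): new char, reset run to 1
  Position 7 ('a'): new char, reset run to 1
  Position 8 ('a'): continues run of 'a', length=2
  Position 9 ('b'): new char, reset run to 1
  Position 10 ('b'): continues run of 'b', length=2
Longest run: 'b' with length 2

2


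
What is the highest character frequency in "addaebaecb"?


Input: addaebaecb
Character counts:
  'a': 3
  'b': 2
  'c': 1
  'd': 2
  'e': 2
Maximum frequency: 3

3


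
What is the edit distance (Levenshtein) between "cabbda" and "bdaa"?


Computing edit distance: "cabbda" -> "bdaa"
DP table:
           b    d    a    a
      0    1    2    3    4
  c   1    1    2    3    4
  a   2    2    2    2    3
  b   3    2    3    3    3
  b   4    3    3    4    4
  d   5    4    3    4    5
  a   6    5    4    3    4
Edit distance = dp[6][4] = 4

4


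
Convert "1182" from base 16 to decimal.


Input: "1182" in base 16
Positional expansion:
  Digit '1' (value 1) x 16^3 = 4096
  Digit '1' (value 1) x 16^2 = 256
  Digit '8' (value 8) x 16^1 = 128
  Digit '2' (value 2) x 16^0 = 2
Sum = 4482

4482


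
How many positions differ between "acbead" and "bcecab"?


Comparing "acbead" and "bcecab" position by position:
  Position 0: 'a' vs 'b' => DIFFER
  Position 1: 'c' vs 'c' => same
  Position 2: 'b' vs 'e' => DIFFER
  Position 3: 'e' vs 'c' => DIFFER
  Position 4: 'a' vs 'a' => same
  Position 5: 'd' vs 'b' => DIFFER
Positions that differ: 4

4


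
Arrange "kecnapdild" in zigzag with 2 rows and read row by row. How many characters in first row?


Zigzag "kecnapdild" into 2 rows:
Placing characters:
  'k' => row 0
  'e' => row 1
  'c' => row 0
  'n' => row 1
  'a' => row 0
  'p' => row 1
  'd' => row 0
  'i' => row 1
  'l' => row 0
  'd' => row 1
Rows:
  Row 0: "kcadl"
  Row 1: "enpid"
First row length: 5

5


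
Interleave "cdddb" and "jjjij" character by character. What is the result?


Interleaving "cdddb" and "jjjij":
  Position 0: 'c' from first, 'j' from second => "cj"
  Position 1: 'd' from first, 'j' from second => "dj"
  Position 2: 'd' from first, 'j' from second => "dj"
  Position 3: 'd' from first, 'i' from second => "di"
  Position 4: 'b' from first, 'j' from second => "bj"
Result: cjdjdjdibj

cjdjdjdibj


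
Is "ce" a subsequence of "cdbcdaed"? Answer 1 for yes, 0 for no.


Check if "ce" is a subsequence of "cdbcdaed"
Greedy scan:
  Position 0 ('c'): matches sub[0] = 'c'
  Position 1 ('d'): no match needed
  Position 2 ('b'): no match needed
  Position 3 ('c'): no match needed
  Position 4 ('d'): no match needed
  Position 5 ('a'): no match needed
  Position 6 ('e'): matches sub[1] = 'e'
  Position 7 ('d'): no match needed
All 2 characters matched => is a subsequence

1


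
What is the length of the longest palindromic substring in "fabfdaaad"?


Input: "fabfdaaad"
Checking substrings for palindromes:
  [4:9] "daaad" (len 5) => palindrome
  [5:8] "aaa" (len 3) => palindrome
  [5:7] "aa" (len 2) => palindrome
  [6:8] "aa" (len 2) => palindrome
Longest palindromic substring: "daaad" with length 5

5


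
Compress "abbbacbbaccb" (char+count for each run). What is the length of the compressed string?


Input: abbbacbbaccb
Runs:
  'a' x 1 => "a1"
  'b' x 3 => "b3"
  'a' x 1 => "a1"
  'c' x 1 => "c1"
  'b' x 2 => "b2"
  'a' x 1 => "a1"
  'c' x 2 => "c2"
  'b' x 1 => "b1"
Compressed: "a1b3a1c1b2a1c2b1"
Compressed length: 16

16


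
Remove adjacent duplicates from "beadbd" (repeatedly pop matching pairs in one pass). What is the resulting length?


Input: beadbd
Stack-based adjacent duplicate removal:
  Read 'b': push. Stack: b
  Read 'e': push. Stack: be
  Read 'a': push. Stack: bea
  Read 'd': push. Stack: bead
  Read 'b': push. Stack: beadb
  Read 'd': push. Stack: beadbd
Final stack: "beadbd" (length 6)

6


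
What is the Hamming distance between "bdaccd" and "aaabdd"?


Comparing "bdaccd" and "aaabdd" position by position:
  Position 0: 'b' vs 'a' => differ
  Position 1: 'd' vs 'a' => differ
  Position 2: 'a' vs 'a' => same
  Position 3: 'c' vs 'b' => differ
  Position 4: 'c' vs 'd' => differ
  Position 5: 'd' vs 'd' => same
Total differences (Hamming distance): 4

4


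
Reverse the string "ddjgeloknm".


Input: ddjgeloknm
Reading characters right to left:
  Position 9: 'm'
  Position 8: 'n'
  Position 7: 'k'
  Position 6: 'o'
  Position 5: 'l'
  Position 4: 'e'
  Position 3: 'g'
  Position 2: 'j'
  Position 1: 'd'
  Position 0: 'd'
Reversed: mnkolegjdd

mnkolegjdd


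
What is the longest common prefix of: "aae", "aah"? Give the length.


Words: aae, aah
  Position 0: all 'a' => match
  Position 1: all 'a' => match
  Position 2: ('e', 'h') => mismatch, stop
LCP = "aa" (length 2)

2


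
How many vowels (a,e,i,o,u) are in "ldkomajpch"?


Input: ldkomajpch
Checking each character:
  'l' at position 0: consonant
  'd' at position 1: consonant
  'k' at position 2: consonant
  'o' at position 3: vowel (running total: 1)
  'm' at position 4: consonant
  'a' at position 5: vowel (running total: 2)
  'j' at position 6: consonant
  'p' at position 7: consonant
  'c' at position 8: consonant
  'h' at position 9: consonant
Total vowels: 2

2


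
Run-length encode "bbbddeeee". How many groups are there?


Input: bbbddeeee
Scanning for consecutive runs:
  Group 1: 'b' x 3 (positions 0-2)
  Group 2: 'd' x 2 (positions 3-4)
  Group 3: 'e' x 4 (positions 5-8)
Total groups: 3

3


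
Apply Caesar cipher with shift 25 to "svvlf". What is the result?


Caesar cipher: shift "svvlf" by 25
  's' (pos 18) + 25 = pos 17 = 'r'
  'v' (pos 21) + 25 = pos 20 = 'u'
  'v' (pos 21) + 25 = pos 20 = 'u'
  'l' (pos 11) + 25 = pos 10 = 'k'
  'f' (pos 5) + 25 = pos 4 = 'e'
Result: ruuke

ruuke


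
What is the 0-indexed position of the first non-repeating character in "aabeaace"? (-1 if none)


Input: aabeaace
Character frequencies:
  'a': 4
  'b': 1
  'c': 1
  'e': 2
Scanning left to right for freq == 1:
  Position 0 ('a'): freq=4, skip
  Position 1 ('a'): freq=4, skip
  Position 2 ('b'): unique! => answer = 2

2


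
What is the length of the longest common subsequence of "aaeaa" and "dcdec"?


LCS of "aaeaa" and "dcdec"
DP table:
           d    c    d    e    c
      0    0    0    0    0    0
  a   0    0    0    0    0    0
  a   0    0    0    0    0    0
  e   0    0    0    0    1    1
  a   0    0    0    0    1    1
  a   0    0    0    0    1    1
LCS length = dp[5][5] = 1

1


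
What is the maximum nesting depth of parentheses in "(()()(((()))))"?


Input: "(()()(((()))))"
Tracking depth:
  Position 0 '(': depth becomes 1
  Position 1 '(': depth becomes 2
  Position 2 ')': depth becomes 1
  Position 3 '(': depth becomes 2
  Position 4 ')': depth becomes 1
  Position 5 '(': depth becomes 2
  Position 6 '(': depth becomes 3
  Position 7 '(': depth becomes 4
  Position 8 '(': depth becomes 5
  Position 9 ')': depth becomes 4
  Position 10 ')': depth becomes 3
  Position 11 ')': depth becomes 2
  Position 12 ')': depth becomes 1
  Position 13 ')': depth becomes 0
Maximum depth reached: 5

5


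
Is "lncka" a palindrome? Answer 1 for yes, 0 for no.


Input: lncka
Reversed: akcnl
  Compare pos 0 ('l') with pos 4 ('a'): MISMATCH
  Compare pos 1 ('n') with pos 3 ('k'): MISMATCH
Result: not a palindrome

0


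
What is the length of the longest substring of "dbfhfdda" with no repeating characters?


Input: "dbfhfdda"
Sliding window (track last position of each char):
  Position 0 ('d'): window [0,0] length 1 -- new best
  Position 1 ('b'): window [0,1] length 2 -- new best
  Position 2 ('f'): window [0,2] length 3 -- new best
  Position 3 ('h'): window [0,3] length 4 -- new best
  Position 4 ('f'): repeat (last at 2), move window start to 3
  Position 4 ('f'): window [3,4] length 2
  Position 5 ('d'): window [3,5] length 3
  Position 6 ('d'): repeat (last at 5), move window start to 6
  Position 6 ('d'): window [6,6] length 1
  Position 7 ('a'): window [6,7] length 2
Longest substring with no repeats: "dbfh" with length 4

4


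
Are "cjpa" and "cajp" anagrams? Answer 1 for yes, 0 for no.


Strings: "cjpa", "cajp"
Sorted first:  acjp
Sorted second: acjp
Sorted forms match => anagrams

1


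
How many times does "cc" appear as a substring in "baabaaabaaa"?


Searching for "cc" in "baabaaabaaa"
Scanning each position:
  Position 0: "ba" => no
  Position 1: "aa" => no
  Position 2: "ab" => no
  Position 3: "ba" => no
  Position 4: "aa" => no
  Position 5: "aa" => no
  Position 6: "ab" => no
  Position 7: "ba" => no
  Position 8: "aa" => no
  Position 9: "aa" => no
Total occurrences: 0

0


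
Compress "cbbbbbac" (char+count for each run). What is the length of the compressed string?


Input: cbbbbbac
Runs:
  'c' x 1 => "c1"
  'b' x 5 => "b5"
  'a' x 1 => "a1"
  'c' x 1 => "c1"
Compressed: "c1b5a1c1"
Compressed length: 8

8


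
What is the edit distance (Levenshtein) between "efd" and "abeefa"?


Computing edit distance: "efd" -> "abeefa"
DP table:
           a    b    e    e    f    a
      0    1    2    3    4    5    6
  e   1    1    2    2    3    4    5
  f   2    2    2    3    3    3    4
  d   3    3    3    3    4    4    4
Edit distance = dp[3][6] = 4

4


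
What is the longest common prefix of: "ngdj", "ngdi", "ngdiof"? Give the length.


Words: ngdj, ngdi, ngdiof
  Position 0: all 'n' => match
  Position 1: all 'g' => match
  Position 2: all 'd' => match
  Position 3: ('j', 'i', 'i') => mismatch, stop
LCP = "ngd" (length 3)

3


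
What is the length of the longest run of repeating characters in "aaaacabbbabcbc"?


Input: "aaaacabbbabcbc"
Scanning for longest run:
  Position 1 ('a'): continues run of 'a', length=2
  Position 2 ('a'): continues run of 'a', length=3
  Position 3 ('a'): continues run of 'a', length=4
  Position 4 ('c'): new char, reset run to 1
  Position 5 ('a'): new char, reset run to 1
  Position 6 ('b'): new char, reset run to 1
  Position 7 ('b'): continues run of 'b', length=2
  Position 8 ('b'): continues run of 'b', length=3
  Position 9 ('a'): new char, reset run to 1
  Position 10 ('b'): new char, reset run to 1
  Position 11 ('c'): new char, reset run to 1
  Position 12 ('b'): new char, reset run to 1
  Position 13 ('c'): new char, reset run to 1
Longest run: 'a' with length 4

4


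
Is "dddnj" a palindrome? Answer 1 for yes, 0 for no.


Input: dddnj
Reversed: jnddd
  Compare pos 0 ('d') with pos 4 ('j'): MISMATCH
  Compare pos 1 ('d') with pos 3 ('n'): MISMATCH
Result: not a palindrome

0


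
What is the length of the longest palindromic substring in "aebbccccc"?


Input: "aebbccccc"
Checking substrings for palindromes:
  [4:9] "ccccc" (len 5) => palindrome
  [4:8] "cccc" (len 4) => palindrome
  [5:9] "cccc" (len 4) => palindrome
  [4:7] "ccc" (len 3) => palindrome
  [5:8] "ccc" (len 3) => palindrome
  [6:9] "ccc" (len 3) => palindrome
Longest palindromic substring: "ccccc" with length 5

5


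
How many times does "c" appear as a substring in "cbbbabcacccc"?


Searching for "c" in "cbbbabcacccc"
Scanning each position:
  Position 0: "c" => MATCH
  Position 1: "b" => no
  Position 2: "b" => no
  Position 3: "b" => no
  Position 4: "a" => no
  Position 5: "b" => no
  Position 6: "c" => MATCH
  Position 7: "a" => no
  Position 8: "c" => MATCH
  Position 9: "c" => MATCH
  Position 10: "c" => MATCH
  Position 11: "c" => MATCH
Total occurrences: 6

6


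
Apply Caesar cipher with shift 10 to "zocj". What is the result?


Caesar cipher: shift "zocj" by 10
  'z' (pos 25) + 10 = pos 9 = 'j'
  'o' (pos 14) + 10 = pos 24 = 'y'
  'c' (pos 2) + 10 = pos 12 = 'm'
  'j' (pos 9) + 10 = pos 19 = 't'
Result: jymt

jymt


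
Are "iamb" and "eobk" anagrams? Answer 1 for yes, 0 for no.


Strings: "iamb", "eobk"
Sorted first:  abim
Sorted second: beko
Differ at position 0: 'a' vs 'b' => not anagrams

0


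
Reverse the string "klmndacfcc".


Input: klmndacfcc
Reading characters right to left:
  Position 9: 'c'
  Position 8: 'c'
  Position 7: 'f'
  Position 6: 'c'
  Position 5: 'a'
  Position 4: 'd'
  Position 3: 'n'
  Position 2: 'm'
  Position 1: 'l'
  Position 0: 'k'
Reversed: ccfcadnmlk

ccfcadnmlk


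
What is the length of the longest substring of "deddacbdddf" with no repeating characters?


Input: "deddacbdddf"
Sliding window (track last position of each char):
  Position 0 ('d'): window [0,0] length 1 -- new best
  Position 1 ('e'): window [0,1] length 2 -- new best
  Position 2 ('d'): repeat (last at 0), move window start to 1
  Position 2 ('d'): window [1,2] length 2
  Position 3 ('d'): repeat (last at 2), move window start to 3
  Position 3 ('d'): window [3,3] length 1
  Position 4 ('a'): window [3,4] length 2
  Position 5 ('c'): window [3,5] length 3 -- new best
  Position 6 ('b'): window [3,6] length 4 -- new best
  Position 7 ('d'): repeat (last at 3), move window start to 4
  Position 7 ('d'): window [4,7] length 4
  Position 8 ('d'): repeat (last at 7), move window start to 8
  Position 8 ('d'): window [8,8] length 1
  Position 9 ('d'): repeat (last at 8), move window start to 9
  Position 9 ('d'): window [9,9] length 1
  Position 10 ('f'): window [9,10] length 2
Longest substring with no repeats: "dacb" with length 4

4


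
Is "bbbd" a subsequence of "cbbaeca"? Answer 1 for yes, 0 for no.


Check if "bbbd" is a subsequence of "cbbaeca"
Greedy scan:
  Position 0 ('c'): no match needed
  Position 1 ('b'): matches sub[0] = 'b'
  Position 2 ('b'): matches sub[1] = 'b'
  Position 3 ('a'): no match needed
  Position 4 ('e'): no match needed
  Position 5 ('c'): no match needed
  Position 6 ('a'): no match needed
Only matched 2/4 characters => not a subsequence

0


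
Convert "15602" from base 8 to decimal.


Input: "15602" in base 8
Positional expansion:
  Digit '1' (value 1) x 8^4 = 4096
  Digit '5' (value 5) x 8^3 = 2560
  Digit '6' (value 6) x 8^2 = 384
  Digit '0' (value 0) x 8^1 = 0
  Digit '2' (value 2) x 8^0 = 2
Sum = 7042

7042


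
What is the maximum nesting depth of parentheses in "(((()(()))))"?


Input: "(((()(()))))"
Tracking depth:
  Position 0 '(': depth becomes 1
  Position 1 '(': depth becomes 2
  Position 2 '(': depth becomes 3
  Position 3 '(': depth becomes 4
  Position 4 ')': depth becomes 3
  Position 5 '(': depth becomes 4
  Position 6 '(': depth becomes 5
  Position 7 ')': depth becomes 4
  Position 8 ')': depth becomes 3
  Position 9 ')': depth becomes 2
  Position 10 ')': depth becomes 1
  Position 11 ')': depth becomes 0
Maximum depth reached: 5

5


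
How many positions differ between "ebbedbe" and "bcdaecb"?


Comparing "ebbedbe" and "bcdaecb" position by position:
  Position 0: 'e' vs 'b' => DIFFER
  Position 1: 'b' vs 'c' => DIFFER
  Position 2: 'b' vs 'd' => DIFFER
  Position 3: 'e' vs 'a' => DIFFER
  Position 4: 'd' vs 'e' => DIFFER
  Position 5: 'b' vs 'c' => DIFFER
  Position 6: 'e' vs 'b' => DIFFER
Positions that differ: 7

7


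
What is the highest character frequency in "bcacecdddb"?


Input: bcacecdddb
Character counts:
  'a': 1
  'b': 2
  'c': 3
  'd': 3
  'e': 1
Maximum frequency: 3

3


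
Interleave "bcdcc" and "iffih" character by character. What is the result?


Interleaving "bcdcc" and "iffih":
  Position 0: 'b' from first, 'i' from second => "bi"
  Position 1: 'c' from first, 'f' from second => "cf"
  Position 2: 'd' from first, 'f' from second => "df"
  Position 3: 'c' from first, 'i' from second => "ci"
  Position 4: 'c' from first, 'h' from second => "ch"
Result: bicfdfcich

bicfdfcich


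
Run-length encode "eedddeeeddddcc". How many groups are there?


Input: eedddeeeddddcc
Scanning for consecutive runs:
  Group 1: 'e' x 2 (positions 0-1)
  Group 2: 'd' x 3 (positions 2-4)
  Group 3: 'e' x 3 (positions 5-7)
  Group 4: 'd' x 4 (positions 8-11)
  Group 5: 'c' x 2 (positions 12-13)
Total groups: 5

5


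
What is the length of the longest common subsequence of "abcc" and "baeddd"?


LCS of "abcc" and "baeddd"
DP table:
           b    a    e    d    d    d
      0    0    0    0    0    0    0
  a   0    0    1    1    1    1    1
  b   0    1    1    1    1    1    1
  c   0    1    1    1    1    1    1
  c   0    1    1    1    1    1    1
LCS length = dp[4][6] = 1

1


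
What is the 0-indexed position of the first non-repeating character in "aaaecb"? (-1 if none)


Input: aaaecb
Character frequencies:
  'a': 3
  'b': 1
  'c': 1
  'e': 1
Scanning left to right for freq == 1:
  Position 0 ('a'): freq=3, skip
  Position 1 ('a'): freq=3, skip
  Position 2 ('a'): freq=3, skip
  Position 3 ('e'): unique! => answer = 3

3


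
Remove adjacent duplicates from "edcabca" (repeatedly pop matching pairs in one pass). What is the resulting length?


Input: edcabca
Stack-based adjacent duplicate removal:
  Read 'e': push. Stack: e
  Read 'd': push. Stack: ed
  Read 'c': push. Stack: edc
  Read 'a': push. Stack: edca
  Read 'b': push. Stack: edcab
  Read 'c': push. Stack: edcabc
  Read 'a': push. Stack: edcabca
Final stack: "edcabca" (length 7)

7


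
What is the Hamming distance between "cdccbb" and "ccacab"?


Comparing "cdccbb" and "ccacab" position by position:
  Position 0: 'c' vs 'c' => same
  Position 1: 'd' vs 'c' => differ
  Position 2: 'c' vs 'a' => differ
  Position 3: 'c' vs 'c' => same
  Position 4: 'b' vs 'a' => differ
  Position 5: 'b' vs 'b' => same
Total differences (Hamming distance): 3

3


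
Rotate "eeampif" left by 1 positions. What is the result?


Input: "eeampif", rotate left by 1
First 1 characters: "e"
Remaining characters: "eampif"
Concatenate remaining + first: "eampif" + "e" = "eampife"

eampife


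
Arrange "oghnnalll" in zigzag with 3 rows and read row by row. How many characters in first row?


Zigzag "oghnnalll" into 3 rows:
Placing characters:
  'o' => row 0
  'g' => row 1
  'h' => row 2
  'n' => row 1
  'n' => row 0
  'a' => row 1
  'l' => row 2
  'l' => row 1
  'l' => row 0
Rows:
  Row 0: "onl"
  Row 1: "gnal"
  Row 2: "hl"
First row length: 3

3


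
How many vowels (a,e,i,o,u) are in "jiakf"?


Input: jiakf
Checking each character:
  'j' at position 0: consonant
  'i' at position 1: vowel (running total: 1)
  'a' at position 2: vowel (running total: 2)
  'k' at position 3: consonant
  'f' at position 4: consonant
Total vowels: 2

2


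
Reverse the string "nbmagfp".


Input: nbmagfp
Reading characters right to left:
  Position 6: 'p'
  Position 5: 'f'
  Position 4: 'g'
  Position 3: 'a'
  Position 2: 'm'
  Position 1: 'b'
  Position 0: 'n'
Reversed: pfgambn

pfgambn


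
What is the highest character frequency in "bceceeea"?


Input: bceceeea
Character counts:
  'a': 1
  'b': 1
  'c': 2
  'e': 4
Maximum frequency: 4

4


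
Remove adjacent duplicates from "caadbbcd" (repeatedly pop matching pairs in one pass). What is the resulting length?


Input: caadbbcd
Stack-based adjacent duplicate removal:
  Read 'c': push. Stack: c
  Read 'a': push. Stack: ca
  Read 'a': matches stack top 'a' => pop. Stack: c
  Read 'd': push. Stack: cd
  Read 'b': push. Stack: cdb
  Read 'b': matches stack top 'b' => pop. Stack: cd
  Read 'c': push. Stack: cdc
  Read 'd': push. Stack: cdcd
Final stack: "cdcd" (length 4)

4


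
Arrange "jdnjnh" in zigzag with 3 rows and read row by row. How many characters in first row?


Zigzag "jdnjnh" into 3 rows:
Placing characters:
  'j' => row 0
  'd' => row 1
  'n' => row 2
  'j' => row 1
  'n' => row 0
  'h' => row 1
Rows:
  Row 0: "jn"
  Row 1: "djh"
  Row 2: "n"
First row length: 2

2


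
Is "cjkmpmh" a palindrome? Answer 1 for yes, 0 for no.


Input: cjkmpmh
Reversed: hmpmkjc
  Compare pos 0 ('c') with pos 6 ('h'): MISMATCH
  Compare pos 1 ('j') with pos 5 ('m'): MISMATCH
  Compare pos 2 ('k') with pos 4 ('p'): MISMATCH
Result: not a palindrome

0


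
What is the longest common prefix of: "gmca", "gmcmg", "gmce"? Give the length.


Words: gmca, gmcmg, gmce
  Position 0: all 'g' => match
  Position 1: all 'm' => match
  Position 2: all 'c' => match
  Position 3: ('a', 'm', 'e') => mismatch, stop
LCP = "gmc" (length 3)

3


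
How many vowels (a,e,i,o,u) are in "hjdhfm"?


Input: hjdhfm
Checking each character:
  'h' at position 0: consonant
  'j' at position 1: consonant
  'd' at position 2: consonant
  'h' at position 3: consonant
  'f' at position 4: consonant
  'm' at position 5: consonant
Total vowels: 0

0


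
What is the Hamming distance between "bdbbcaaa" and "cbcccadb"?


Comparing "bdbbcaaa" and "cbcccadb" position by position:
  Position 0: 'b' vs 'c' => differ
  Position 1: 'd' vs 'b' => differ
  Position 2: 'b' vs 'c' => differ
  Position 3: 'b' vs 'c' => differ
  Position 4: 'c' vs 'c' => same
  Position 5: 'a' vs 'a' => same
  Position 6: 'a' vs 'd' => differ
  Position 7: 'a' vs 'b' => differ
Total differences (Hamming distance): 6

6


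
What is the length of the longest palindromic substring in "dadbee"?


Input: "dadbee"
Checking substrings for palindromes:
  [0:3] "dad" (len 3) => palindrome
  [4:6] "ee" (len 2) => palindrome
Longest palindromic substring: "dad" with length 3

3


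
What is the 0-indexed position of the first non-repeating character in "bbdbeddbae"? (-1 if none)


Input: bbdbeddbae
Character frequencies:
  'a': 1
  'b': 4
  'd': 3
  'e': 2
Scanning left to right for freq == 1:
  Position 0 ('b'): freq=4, skip
  Position 1 ('b'): freq=4, skip
  Position 2 ('d'): freq=3, skip
  Position 3 ('b'): freq=4, skip
  Position 4 ('e'): freq=2, skip
  Position 5 ('d'): freq=3, skip
  Position 6 ('d'): freq=3, skip
  Position 7 ('b'): freq=4, skip
  Position 8 ('a'): unique! => answer = 8

8


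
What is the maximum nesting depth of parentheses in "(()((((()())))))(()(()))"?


Input: "(()((((()())))))(()(()))"
Tracking depth:
  Position 0 '(': depth becomes 1
  Position 1 '(': depth becomes 2
  Position 2 ')': depth becomes 1
  Position 3 '(': depth becomes 2
  Position 4 '(': depth becomes 3
  Position 5 '(': depth becomes 4
  Position 6 '(': depth becomes 5
  Position 7 '(': depth becomes 6
  Position 8 ')': depth becomes 5
  Position 9 '(': depth becomes 6
  Position 10 ')': depth becomes 5
  Position 11 ')': depth becomes 4
  Position 12 ')': depth becomes 3
  Position 13 ')': depth becomes 2
  Position 14 ')': depth becomes 1
  Position 15 ')': depth becomes 0
  Position 16 '(': depth becomes 1
  Position 17 '(': depth becomes 2
  Position 18 ')': depth becomes 1
  Position 19 '(': depth becomes 2
  Position 20 '(': depth becomes 3
  Position 21 ')': depth becomes 2
  Position 22 ')': depth becomes 1
  Position 23 ')': depth becomes 0
Maximum depth reached: 6

6


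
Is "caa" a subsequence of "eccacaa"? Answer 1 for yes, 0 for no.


Check if "caa" is a subsequence of "eccacaa"
Greedy scan:
  Position 0 ('e'): no match needed
  Position 1 ('c'): matches sub[0] = 'c'
  Position 2 ('c'): no match needed
  Position 3 ('a'): matches sub[1] = 'a'
  Position 4 ('c'): no match needed
  Position 5 ('a'): matches sub[2] = 'a'
  Position 6 ('a'): no match needed
All 3 characters matched => is a subsequence

1


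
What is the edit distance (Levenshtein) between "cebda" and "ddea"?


Computing edit distance: "cebda" -> "ddea"
DP table:
           d    d    e    a
      0    1    2    3    4
  c   1    1    2    3    4
  e   2    2    2    2    3
  b   3    3    3    3    3
  d   4    3    3    4    4
  a   5    4    4    4    4
Edit distance = dp[5][4] = 4

4


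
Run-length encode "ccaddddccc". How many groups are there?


Input: ccaddddccc
Scanning for consecutive runs:
  Group 1: 'c' x 2 (positions 0-1)
  Group 2: 'a' x 1 (positions 2-2)
  Group 3: 'd' x 4 (positions 3-6)
  Group 4: 'c' x 3 (positions 7-9)
Total groups: 4

4


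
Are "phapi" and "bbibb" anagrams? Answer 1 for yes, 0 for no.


Strings: "phapi", "bbibb"
Sorted first:  ahipp
Sorted second: bbbbi
Differ at position 0: 'a' vs 'b' => not anagrams

0


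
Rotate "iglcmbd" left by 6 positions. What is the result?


Input: "iglcmbd", rotate left by 6
First 6 characters: "iglcmb"
Remaining characters: "d"
Concatenate remaining + first: "d" + "iglcmb" = "diglcmb"

diglcmb


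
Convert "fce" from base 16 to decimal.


Input: "fce" in base 16
Positional expansion:
  Digit 'f' (value 15) x 16^2 = 3840
  Digit 'c' (value 12) x 16^1 = 192
  Digit 'e' (value 14) x 16^0 = 14
Sum = 4046

4046


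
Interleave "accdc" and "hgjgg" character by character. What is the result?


Interleaving "accdc" and "hgjgg":
  Position 0: 'a' from first, 'h' from second => "ah"
  Position 1: 'c' from first, 'g' from second => "cg"
  Position 2: 'c' from first, 'j' from second => "cj"
  Position 3: 'd' from first, 'g' from second => "dg"
  Position 4: 'c' from first, 'g' from second => "cg"
Result: ahcgcjdgcg

ahcgcjdgcg


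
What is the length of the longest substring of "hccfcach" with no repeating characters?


Input: "hccfcach"
Sliding window (track last position of each char):
  Position 0 ('h'): window [0,0] length 1 -- new best
  Position 1 ('c'): window [0,1] length 2 -- new best
  Position 2 ('c'): repeat (last at 1), move window start to 2
  Position 2 ('c'): window [2,2] length 1
  Position 3 ('f'): window [2,3] length 2
  Position 4 ('c'): repeat (last at 2), move window start to 3
  Position 4 ('c'): window [3,4] length 2
  Position 5 ('a'): window [3,5] length 3 -- new best
  Position 6 ('c'): repeat (last at 4), move window start to 5
  Position 6 ('c'): window [5,6] length 2
  Position 7 ('h'): window [5,7] length 3
Longest substring with no repeats: "fca" with length 3

3


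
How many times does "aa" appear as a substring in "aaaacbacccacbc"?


Searching for "aa" in "aaaacbacccacbc"
Scanning each position:
  Position 0: "aa" => MATCH
  Position 1: "aa" => MATCH
  Position 2: "aa" => MATCH
  Position 3: "ac" => no
  Position 4: "cb" => no
  Position 5: "ba" => no
  Position 6: "ac" => no
  Position 7: "cc" => no
  Position 8: "cc" => no
  Position 9: "ca" => no
  Position 10: "ac" => no
  Position 11: "cb" => no
  Position 12: "bc" => no
Total occurrences: 3

3


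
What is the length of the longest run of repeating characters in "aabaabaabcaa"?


Input: "aabaabaabcaa"
Scanning for longest run:
  Position 1 ('a'): continues run of 'a', length=2
  Position 2 ('b'): new char, reset run to 1
  Position 3 ('a'): new char, reset run to 1
  Position 4 ('a'): continues run of 'a', length=2
  Position 5 ('b'): new char, reset run to 1
  Position 6 ('a'): new char, reset run to 1
  Position 7 ('a'): continues run of 'a', length=2
  Position 8 ('b'): new char, reset run to 1
  Position 9 ('c'): new char, reset run to 1
  Position 10 ('a'): new char, reset run to 1
  Position 11 ('a'): continues run of 'a', length=2
Longest run: 'a' with length 2

2


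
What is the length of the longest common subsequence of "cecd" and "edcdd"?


LCS of "cecd" and "edcdd"
DP table:
           e    d    c    d    d
      0    0    0    0    0    0
  c   0    0    0    1    1    1
  e   0    1    1    1    1    1
  c   0    1    1    2    2    2
  d   0    1    2    2    3    3
LCS length = dp[4][5] = 3

3


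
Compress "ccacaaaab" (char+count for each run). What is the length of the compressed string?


Input: ccacaaaab
Runs:
  'c' x 2 => "c2"
  'a' x 1 => "a1"
  'c' x 1 => "c1"
  'a' x 4 => "a4"
  'b' x 1 => "b1"
Compressed: "c2a1c1a4b1"
Compressed length: 10

10


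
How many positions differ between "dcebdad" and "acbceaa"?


Comparing "dcebdad" and "acbceaa" position by position:
  Position 0: 'd' vs 'a' => DIFFER
  Position 1: 'c' vs 'c' => same
  Position 2: 'e' vs 'b' => DIFFER
  Position 3: 'b' vs 'c' => DIFFER
  Position 4: 'd' vs 'e' => DIFFER
  Position 5: 'a' vs 'a' => same
  Position 6: 'd' vs 'a' => DIFFER
Positions that differ: 5

5


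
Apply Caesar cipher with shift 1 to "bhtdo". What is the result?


Caesar cipher: shift "bhtdo" by 1
  'b' (pos 1) + 1 = pos 2 = 'c'
  'h' (pos 7) + 1 = pos 8 = 'i'
  't' (pos 19) + 1 = pos 20 = 'u'
  'd' (pos 3) + 1 = pos 4 = 'e'
  'o' (pos 14) + 1 = pos 15 = 'p'
Result: ciuep

ciuep


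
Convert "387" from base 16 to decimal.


Input: "387" in base 16
Positional expansion:
  Digit '3' (value 3) x 16^2 = 768
  Digit '8' (value 8) x 16^1 = 128
  Digit '7' (value 7) x 16^0 = 7
Sum = 903

903


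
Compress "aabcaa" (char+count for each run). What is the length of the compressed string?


Input: aabcaa
Runs:
  'a' x 2 => "a2"
  'b' x 1 => "b1"
  'c' x 1 => "c1"
  'a' x 2 => "a2"
Compressed: "a2b1c1a2"
Compressed length: 8

8


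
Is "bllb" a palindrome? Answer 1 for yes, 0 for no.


Input: bllb
Reversed: bllb
  Compare pos 0 ('b') with pos 3 ('b'): match
  Compare pos 1 ('l') with pos 2 ('l'): match
Result: palindrome

1


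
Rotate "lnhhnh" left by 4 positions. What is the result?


Input: "lnhhnh", rotate left by 4
First 4 characters: "lnhh"
Remaining characters: "nh"
Concatenate remaining + first: "nh" + "lnhh" = "nhlnhh"

nhlnhh


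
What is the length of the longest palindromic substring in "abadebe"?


Input: "abadebe"
Checking substrings for palindromes:
  [0:3] "aba" (len 3) => palindrome
  [4:7] "ebe" (len 3) => palindrome
Longest palindromic substring: "aba" with length 3

3


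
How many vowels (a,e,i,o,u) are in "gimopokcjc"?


Input: gimopokcjc
Checking each character:
  'g' at position 0: consonant
  'i' at position 1: vowel (running total: 1)
  'm' at position 2: consonant
  'o' at position 3: vowel (running total: 2)
  'p' at position 4: consonant
  'o' at position 5: vowel (running total: 3)
  'k' at position 6: consonant
  'c' at position 7: consonant
  'j' at position 8: consonant
  'c' at position 9: consonant
Total vowels: 3

3


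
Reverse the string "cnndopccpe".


Input: cnndopccpe
Reading characters right to left:
  Position 9: 'e'
  Position 8: 'p'
  Position 7: 'c'
  Position 6: 'c'
  Position 5: 'p'
  Position 4: 'o'
  Position 3: 'd'
  Position 2: 'n'
  Position 1: 'n'
  Position 0: 'c'
Reversed: epccpodnnc

epccpodnnc


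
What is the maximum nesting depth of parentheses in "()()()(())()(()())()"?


Input: "()()()(())()(()())()"
Tracking depth:
  Position 0 '(': depth becomes 1
  Position 1 ')': depth becomes 0
  Position 2 '(': depth becomes 1
  Position 3 ')': depth becomes 0
  Position 4 '(': depth becomes 1
  Position 5 ')': depth becomes 0
  Position 6 '(': depth becomes 1
  Position 7 '(': depth becomes 2
  Position 8 ')': depth becomes 1
  Position 9 ')': depth becomes 0
  Position 10 '(': depth becomes 1
  Position 11 ')': depth becomes 0
  Position 12 '(': depth becomes 1
  Position 13 '(': depth becomes 2
  Position 14 ')': depth becomes 1
  Position 15 '(': depth becomes 2
  Position 16 ')': depth becomes 1
  Position 17 ')': depth becomes 0
  Position 18 '(': depth becomes 1
  Position 19 ')': depth becomes 0
Maximum depth reached: 2

2


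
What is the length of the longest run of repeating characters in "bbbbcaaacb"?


Input: "bbbbcaaacb"
Scanning for longest run:
  Position 1 ('b'): continues run of 'b', length=2
  Position 2 ('b'): continues run of 'b', length=3
  Position 3 ('b'): continues run of 'b', length=4
  Position 4 ('c'): new char, reset run to 1
  Position 5 ('a'): new char, reset run to 1
  Position 6 ('a'): continues run of 'a', length=2
  Position 7 ('a'): continues run of 'a', length=3
  Position 8 ('c'): new char, reset run to 1
  Position 9 ('b'): new char, reset run to 1
Longest run: 'b' with length 4

4


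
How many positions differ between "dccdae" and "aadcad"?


Comparing "dccdae" and "aadcad" position by position:
  Position 0: 'd' vs 'a' => DIFFER
  Position 1: 'c' vs 'a' => DIFFER
  Position 2: 'c' vs 'd' => DIFFER
  Position 3: 'd' vs 'c' => DIFFER
  Position 4: 'a' vs 'a' => same
  Position 5: 'e' vs 'd' => DIFFER
Positions that differ: 5

5


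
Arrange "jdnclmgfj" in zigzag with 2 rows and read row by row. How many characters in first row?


Zigzag "jdnclmgfj" into 2 rows:
Placing characters:
  'j' => row 0
  'd' => row 1
  'n' => row 0
  'c' => row 1
  'l' => row 0
  'm' => row 1
  'g' => row 0
  'f' => row 1
  'j' => row 0
Rows:
  Row 0: "jnlgj"
  Row 1: "dcmf"
First row length: 5

5


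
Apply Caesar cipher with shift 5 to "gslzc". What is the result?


Caesar cipher: shift "gslzc" by 5
  'g' (pos 6) + 5 = pos 11 = 'l'
  's' (pos 18) + 5 = pos 23 = 'x'
  'l' (pos 11) + 5 = pos 16 = 'q'
  'z' (pos 25) + 5 = pos 4 = 'e'
  'c' (pos 2) + 5 = pos 7 = 'h'
Result: lxqeh

lxqeh


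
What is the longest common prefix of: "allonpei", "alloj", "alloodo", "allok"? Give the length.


Words: allonpei, alloj, alloodo, allok
  Position 0: all 'a' => match
  Position 1: all 'l' => match
  Position 2: all 'l' => match
  Position 3: all 'o' => match
  Position 4: ('n', 'j', 'o', 'k') => mismatch, stop
LCP = "allo" (length 4)

4


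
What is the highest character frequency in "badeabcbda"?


Input: badeabcbda
Character counts:
  'a': 3
  'b': 3
  'c': 1
  'd': 2
  'e': 1
Maximum frequency: 3

3


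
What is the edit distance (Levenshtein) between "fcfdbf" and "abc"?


Computing edit distance: "fcfdbf" -> "abc"
DP table:
           a    b    c
      0    1    2    3
  f   1    1    2    3
  c   2    2    2    2
  f   3    3    3    3
  d   4    4    4    4
  b   5    5    4    5
  f   6    6    5    5
Edit distance = dp[6][3] = 5

5


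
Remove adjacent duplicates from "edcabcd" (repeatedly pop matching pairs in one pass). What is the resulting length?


Input: edcabcd
Stack-based adjacent duplicate removal:
  Read 'e': push. Stack: e
  Read 'd': push. Stack: ed
  Read 'c': push. Stack: edc
  Read 'a': push. Stack: edca
  Read 'b': push. Stack: edcab
  Read 'c': push. Stack: edcabc
  Read 'd': push. Stack: edcabcd
Final stack: "edcabcd" (length 7)

7


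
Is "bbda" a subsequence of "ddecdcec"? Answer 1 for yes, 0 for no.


Check if "bbda" is a subsequence of "ddecdcec"
Greedy scan:
  Position 0 ('d'): no match needed
  Position 1 ('d'): no match needed
  Position 2 ('e'): no match needed
  Position 3 ('c'): no match needed
  Position 4 ('d'): no match needed
  Position 5 ('c'): no match needed
  Position 6 ('e'): no match needed
  Position 7 ('c'): no match needed
Only matched 0/4 characters => not a subsequence

0


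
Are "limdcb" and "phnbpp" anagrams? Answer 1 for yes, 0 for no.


Strings: "limdcb", "phnbpp"
Sorted first:  bcdilm
Sorted second: bhnppp
Differ at position 1: 'c' vs 'h' => not anagrams

0


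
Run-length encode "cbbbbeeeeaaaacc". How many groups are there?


Input: cbbbbeeeeaaaacc
Scanning for consecutive runs:
  Group 1: 'c' x 1 (positions 0-0)
  Group 2: 'b' x 4 (positions 1-4)
  Group 3: 'e' x 4 (positions 5-8)
  Group 4: 'a' x 4 (positions 9-12)
  Group 5: 'c' x 2 (positions 13-14)
Total groups: 5

5


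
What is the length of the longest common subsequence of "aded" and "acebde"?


LCS of "aded" and "acebde"
DP table:
           a    c    e    b    d    e
      0    0    0    0    0    0    0
  a   0    1    1    1    1    1    1
  d   0    1    1    1    1    2    2
  e   0    1    1    2    2    2    3
  d   0    1    1    2    2    3    3
LCS length = dp[4][6] = 3

3


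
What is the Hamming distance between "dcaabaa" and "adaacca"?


Comparing "dcaabaa" and "adaacca" position by position:
  Position 0: 'd' vs 'a' => differ
  Position 1: 'c' vs 'd' => differ
  Position 2: 'a' vs 'a' => same
  Position 3: 'a' vs 'a' => same
  Position 4: 'b' vs 'c' => differ
  Position 5: 'a' vs 'c' => differ
  Position 6: 'a' vs 'a' => same
Total differences (Hamming distance): 4

4


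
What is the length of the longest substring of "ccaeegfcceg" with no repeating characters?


Input: "ccaeegfcceg"
Sliding window (track last position of each char):
  Position 0 ('c'): window [0,0] length 1 -- new best
  Position 1 ('c'): repeat (last at 0), move window start to 1
  Position 1 ('c'): window [1,1] length 1
  Position 2 ('a'): window [1,2] length 2 -- new best
  Position 3 ('e'): window [1,3] length 3 -- new best
  Position 4 ('e'): repeat (last at 3), move window start to 4
  Position 4 ('e'): window [4,4] length 1
  Position 5 ('g'): window [4,5] length 2
  Position 6 ('f'): window [4,6] length 3
  Position 7 ('c'): window [4,7] length 4 -- new best
  Position 8 ('c'): repeat (last at 7), move window start to 8
  Position 8 ('c'): window [8,8] length 1
  Position 9 ('e'): window [8,9] length 2
  Position 10 ('g'): window [8,10] length 3
Longest substring with no repeats: "egfc" with length 4

4


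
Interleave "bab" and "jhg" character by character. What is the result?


Interleaving "bab" and "jhg":
  Position 0: 'b' from first, 'j' from second => "bj"
  Position 1: 'a' from first, 'h' from second => "ah"
  Position 2: 'b' from first, 'g' from second => "bg"
Result: bjahbg

bjahbg


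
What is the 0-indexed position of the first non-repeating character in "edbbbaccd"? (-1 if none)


Input: edbbbaccd
Character frequencies:
  'a': 1
  'b': 3
  'c': 2
  'd': 2
  'e': 1
Scanning left to right for freq == 1:
  Position 0 ('e'): unique! => answer = 0

0


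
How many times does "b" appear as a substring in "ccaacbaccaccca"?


Searching for "b" in "ccaacbaccaccca"
Scanning each position:
  Position 0: "c" => no
  Position 1: "c" => no
  Position 2: "a" => no
  Position 3: "a" => no
  Position 4: "c" => no
  Position 5: "b" => MATCH
  Position 6: "a" => no
  Position 7: "c" => no
  Position 8: "c" => no
  Position 9: "a" => no
  Position 10: "c" => no
  Position 11: "c" => no
  Position 12: "c" => no
  Position 13: "a" => no
Total occurrences: 1

1


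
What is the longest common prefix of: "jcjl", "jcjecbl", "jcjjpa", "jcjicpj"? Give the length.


Words: jcjl, jcjecbl, jcjjpa, jcjicpj
  Position 0: all 'j' => match
  Position 1: all 'c' => match
  Position 2: all 'j' => match
  Position 3: ('l', 'e', 'j', 'i') => mismatch, stop
LCP = "jcj" (length 3)

3
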